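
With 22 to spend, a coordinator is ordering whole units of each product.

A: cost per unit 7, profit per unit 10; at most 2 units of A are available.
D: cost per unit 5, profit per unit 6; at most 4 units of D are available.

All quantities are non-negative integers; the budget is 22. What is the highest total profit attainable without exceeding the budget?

28

1×A and 3×D: cost 22 ≤ 22, profit 1·10 + 3·6 = 28.
2×A and 1×D: cost 19 ≤ 22, profit 2·10 + 1·6 = 26.
Best is 28.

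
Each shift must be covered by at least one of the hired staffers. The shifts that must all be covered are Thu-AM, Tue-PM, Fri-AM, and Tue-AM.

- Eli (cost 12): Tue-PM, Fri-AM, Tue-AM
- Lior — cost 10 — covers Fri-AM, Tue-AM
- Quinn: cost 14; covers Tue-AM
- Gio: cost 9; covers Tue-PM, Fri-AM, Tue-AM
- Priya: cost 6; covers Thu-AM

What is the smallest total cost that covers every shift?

This is a weighted set-cover instance.
Choose Gio and Priya: together they cover Thu-AM, Tue-PM, Fri-AM, Tue-AM — every shift.
Total cost: 9 + 6 = 15.

15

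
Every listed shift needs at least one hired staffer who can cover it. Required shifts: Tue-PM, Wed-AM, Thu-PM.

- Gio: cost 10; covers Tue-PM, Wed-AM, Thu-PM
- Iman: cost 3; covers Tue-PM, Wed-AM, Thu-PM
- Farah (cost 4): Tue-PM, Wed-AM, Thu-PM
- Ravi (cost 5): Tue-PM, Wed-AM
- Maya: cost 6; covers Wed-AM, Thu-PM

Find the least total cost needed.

3

Iman alone covers Tue-PM, Wed-AM, Thu-PM — every shift.
Total cost: 3.
No cover costs less than 3.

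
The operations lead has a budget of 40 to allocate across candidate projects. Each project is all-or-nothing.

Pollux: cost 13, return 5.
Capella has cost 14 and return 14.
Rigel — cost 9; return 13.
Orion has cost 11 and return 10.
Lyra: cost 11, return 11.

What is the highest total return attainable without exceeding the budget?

Allowing fractional choices, the relaxed optimum would be about 43.5, but projects are indivisible.
Capella + Orion + Lyra: cost 14 + 11 + 11 = 36 ≤ 40, return 14 + 10 + 11 = 35.
Capella + Rigel + Orion: cost 14 + 9 + 11 = 34 ≤ 40, return 14 + 13 + 10 = 37.
Capella + Rigel + Lyra: cost 14 + 9 + 11 = 34 ≤ 40, return 14 + 13 + 11 = 38.
Best is Capella, Rigel, and Lyra with total return 38.

38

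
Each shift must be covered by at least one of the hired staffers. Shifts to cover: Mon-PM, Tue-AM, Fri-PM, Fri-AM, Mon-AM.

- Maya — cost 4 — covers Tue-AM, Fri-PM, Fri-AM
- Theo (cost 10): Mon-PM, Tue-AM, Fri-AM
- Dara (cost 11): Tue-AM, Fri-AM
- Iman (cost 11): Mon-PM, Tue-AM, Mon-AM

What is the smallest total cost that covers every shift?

15

This is an integer covering problem.
Choose Maya and Iman: together they cover Mon-PM, Tue-AM, Fri-PM, Fri-AM, Mon-AM — every shift.
Total cost: 4 + 11 = 15.
No cover costs less than 15.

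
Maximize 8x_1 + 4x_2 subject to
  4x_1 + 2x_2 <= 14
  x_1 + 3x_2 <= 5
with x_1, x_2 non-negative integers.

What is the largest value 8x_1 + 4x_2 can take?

(x_1,x_2)=(3,0): 4·3+2·0=12≤14, 1·3+3·0=3≤5, objective 24.
(x_1,x_2)=(2,1): 4·2+2·1=10≤14, 1·2+3·1=5≤5, objective 20.
(x_1,x_2)=(2,0): 4·2+2·0=8≤14, 1·2+3·0=2≤5, objective 16.
The best lattice point is (3,0), giving 24.

24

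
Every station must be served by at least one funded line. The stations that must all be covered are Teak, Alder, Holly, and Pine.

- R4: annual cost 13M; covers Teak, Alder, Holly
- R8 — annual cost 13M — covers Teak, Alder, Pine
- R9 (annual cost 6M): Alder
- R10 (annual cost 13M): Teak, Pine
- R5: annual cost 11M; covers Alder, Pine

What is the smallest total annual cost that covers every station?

24

Choose R4 and R5: together they cover Teak, Alder, Holly, Pine — every station.
Total annual cost: 13 + 11 = 24.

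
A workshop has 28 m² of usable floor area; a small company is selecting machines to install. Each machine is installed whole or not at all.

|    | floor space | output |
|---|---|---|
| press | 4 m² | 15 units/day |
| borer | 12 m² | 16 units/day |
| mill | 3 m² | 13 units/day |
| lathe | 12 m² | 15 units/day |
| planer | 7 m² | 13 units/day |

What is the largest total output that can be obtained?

Allowing fractional choices, the relaxed optimum would be about 59.5, but machines are indivisible.
press + mill + lathe + planer: floor space 4 + 3 + 12 + 7 = 26 ≤ 28, output 15 + 13 + 15 + 13 = 56.
press + borer + mill + planer: floor space 4 + 12 + 3 + 7 = 26 ≤ 28, output 15 + 16 + 13 + 13 = 57.
Best is press, borer, mill, and planer with total output 57.

57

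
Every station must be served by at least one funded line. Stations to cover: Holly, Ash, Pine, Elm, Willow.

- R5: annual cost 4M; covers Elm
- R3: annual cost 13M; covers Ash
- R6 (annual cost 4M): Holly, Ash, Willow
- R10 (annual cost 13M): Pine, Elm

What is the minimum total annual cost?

17

The greedy cost-per-new-station heuristic would pick R6, R5, and R10 for 21, but a cheaper cover exists.
Choose R6 and R10: together they cover Holly, Ash, Pine, Elm, Willow — every station.
Total annual cost: 4 + 13 = 17.
No cover costs less than 17.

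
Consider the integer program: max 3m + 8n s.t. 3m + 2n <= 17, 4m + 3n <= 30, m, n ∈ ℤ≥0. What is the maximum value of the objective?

(m,n)=(0,8): 3·0+2·8=16≤17, 4·0+3·8=24≤30, objective 64.
(m,n)=(1,7): 3·1+2·7=17≤17, 4·1+3·7=25≤30, objective 59.
(m,n)=(0,7): 3·0+2·7=14≤17, 4·0+3·7=21≤30, objective 56.
Maximum is 64 at (m,n)=(0,8).

64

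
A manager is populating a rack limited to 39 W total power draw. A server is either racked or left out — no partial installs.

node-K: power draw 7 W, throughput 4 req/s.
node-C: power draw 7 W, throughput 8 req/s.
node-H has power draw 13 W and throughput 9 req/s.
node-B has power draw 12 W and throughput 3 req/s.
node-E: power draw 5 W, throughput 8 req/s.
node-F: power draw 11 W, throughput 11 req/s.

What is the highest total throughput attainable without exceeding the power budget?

36

node-C + node-H + node-E + node-F: power draw 7 + 13 + 5 + 11 = 36 ≤ 39, throughput 8 + 9 + 8 + 11 = 36.
node-K + node-H + node-E + node-F: power draw 7 + 13 + 5 + 11 = 36 ≤ 39, throughput 4 + 9 + 8 + 11 = 32.
node-K + node-C + node-H + node-F: power draw 7 + 7 + 13 + 11 = 38 ≤ 39, throughput 4 + 8 + 9 + 11 = 32.
Best is node-C, node-H, node-E, and node-F with total throughput 36.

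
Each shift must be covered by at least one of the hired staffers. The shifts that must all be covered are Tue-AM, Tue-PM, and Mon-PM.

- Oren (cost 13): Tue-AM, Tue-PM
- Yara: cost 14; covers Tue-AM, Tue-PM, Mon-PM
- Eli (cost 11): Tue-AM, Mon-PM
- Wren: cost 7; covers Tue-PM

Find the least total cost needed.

14

Yara alone covers Tue-AM, Tue-PM, Mon-PM — every shift.
Total cost: 14.
No cover costs less than 14.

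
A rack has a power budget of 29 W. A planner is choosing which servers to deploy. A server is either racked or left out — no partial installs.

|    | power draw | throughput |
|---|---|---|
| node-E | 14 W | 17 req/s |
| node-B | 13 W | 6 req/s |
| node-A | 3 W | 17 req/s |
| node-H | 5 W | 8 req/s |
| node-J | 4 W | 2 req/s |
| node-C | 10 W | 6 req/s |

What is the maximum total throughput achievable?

node-E + node-A + node-H: power draw 14 + 3 + 5 = 22 ≤ 29, throughput 17 + 17 + 8 = 42.
node-E + node-A + node-H + node-J: power draw 14 + 3 + 5 + 4 = 26 ≤ 29, throughput 17 + 17 + 8 + 2 = 44.
Best is node-E, node-A, node-H, and node-J with total throughput 44.

44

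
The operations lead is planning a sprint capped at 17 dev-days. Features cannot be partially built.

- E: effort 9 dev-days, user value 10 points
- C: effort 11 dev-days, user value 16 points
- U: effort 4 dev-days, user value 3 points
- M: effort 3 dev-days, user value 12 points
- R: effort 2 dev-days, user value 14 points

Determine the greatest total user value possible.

42

Allowing fractional choices, the relaxed optimum would be about 43.1, but features are indivisible.
E + M + R: effort 9 + 3 + 2 = 14 ≤ 17, user value 10 + 12 + 14 = 36.
C + M + R: effort 11 + 3 + 2 = 16 ≤ 17, user value 16 + 12 + 14 = 42.
Best is C, M, and R with total user value 42.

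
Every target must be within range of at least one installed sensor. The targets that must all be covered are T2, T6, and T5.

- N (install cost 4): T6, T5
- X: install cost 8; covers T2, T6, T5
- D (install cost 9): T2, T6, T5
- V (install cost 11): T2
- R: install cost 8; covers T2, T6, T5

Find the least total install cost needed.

This is a weighted set-cover instance.
The greedy cost-per-new-target heuristic would pick N and X for 12, but a cheaper cover exists.
X alone covers T2, T6, T5 — every target.
Total install cost: 8.
No cover costs less than 8.

8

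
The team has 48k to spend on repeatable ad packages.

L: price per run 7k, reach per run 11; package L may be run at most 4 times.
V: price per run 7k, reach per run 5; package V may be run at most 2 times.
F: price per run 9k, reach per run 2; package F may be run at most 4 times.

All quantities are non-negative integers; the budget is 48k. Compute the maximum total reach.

L has the best ratio (11/7); taking only L gives at most 4×11 = 44 (stopped by the supply cap of 4).
Mixing does better — 4×L and 2×V: price 42 ≤ 48, reach 4·11 + 2·5 = 54.

54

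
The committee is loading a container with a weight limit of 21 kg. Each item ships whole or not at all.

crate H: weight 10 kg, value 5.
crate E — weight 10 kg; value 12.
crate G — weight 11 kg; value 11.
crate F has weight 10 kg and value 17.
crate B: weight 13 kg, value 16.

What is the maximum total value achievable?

29

This is a 0-1 knapsack instance.
Take crate E and crate F: weight 10 + 10 = 20 ≤ 21, value 12 + 17 = 29.
No other feasible combination does better.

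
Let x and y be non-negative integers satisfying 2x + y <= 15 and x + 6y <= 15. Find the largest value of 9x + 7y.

70

Relaxing integrality, the LP optimum is 70.91 at (x,y) = (6.82, 1.36), which is not an integer point.
(x,y)=(7,1): 2·7+1·1=15≤15, 1·7+6·1=13≤15, objective 70.
(x,y)=(7,0): 2·7+1·0=14≤15, 1·7+6·0=7≤15, objective 63.
(x,y)=(6,1): 2·6+1·1=13≤15, 1·6+6·1=12≤15, objective 61.
(x,y)=(6,0): 2·6+1·0=12≤15, 1·6+6·0=6≤15, objective 54.
Maximum is 70 at (x,y)=(7,1).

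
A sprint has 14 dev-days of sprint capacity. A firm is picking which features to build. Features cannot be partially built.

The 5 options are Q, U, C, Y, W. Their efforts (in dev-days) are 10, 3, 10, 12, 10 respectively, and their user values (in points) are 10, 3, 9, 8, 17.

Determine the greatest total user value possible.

This is a 0-1 knapsack instance.
Allowing fractional choices, the relaxed optimum would be about 21.0, but features are indivisible.
Q + U: effort 10 + 3 = 13 ≤ 14, user value 10 + 3 = 13.
U + W: effort 3 + 10 = 13 ≤ 14, user value 3 + 17 = 20.
W: effort 10 ≤ 14, user value 17.
Best is U and W with total user value 20.

20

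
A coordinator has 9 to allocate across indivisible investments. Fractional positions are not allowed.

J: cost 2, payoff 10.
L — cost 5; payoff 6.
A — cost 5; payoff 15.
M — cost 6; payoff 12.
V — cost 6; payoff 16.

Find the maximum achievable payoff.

26

J + M: cost 2 + 6 = 8 ≤ 9, payoff 10 + 12 = 22.
J + V: cost 2 + 6 = 8 ≤ 9, payoff 10 + 16 = 26.
J + A: cost 2 + 5 = 7 ≤ 9, payoff 10 + 15 = 25.
Best is J and V with total payoff 26.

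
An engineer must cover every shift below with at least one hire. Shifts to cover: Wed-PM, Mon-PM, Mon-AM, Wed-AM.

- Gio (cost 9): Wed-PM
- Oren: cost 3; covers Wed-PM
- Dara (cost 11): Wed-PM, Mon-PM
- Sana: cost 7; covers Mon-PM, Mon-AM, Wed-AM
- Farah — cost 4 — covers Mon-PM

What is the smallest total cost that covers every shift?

10

This is a weighted set-cover instance.
Choose Oren and Sana: together they cover Wed-PM, Mon-PM, Mon-AM, Wed-AM — every shift.
Total cost: 3 + 7 = 10.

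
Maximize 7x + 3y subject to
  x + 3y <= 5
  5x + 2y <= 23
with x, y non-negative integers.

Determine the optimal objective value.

28

(x,y)=(4,0): 1·4+3·0=4≤5, 5·4+2·0=20≤23, objective 28.
(x,y)=(3,0): 1·3+3·0=3≤5, 5·3+2·0=15≤23, objective 21.
Maximum is 28 at (x,y)=(4,0).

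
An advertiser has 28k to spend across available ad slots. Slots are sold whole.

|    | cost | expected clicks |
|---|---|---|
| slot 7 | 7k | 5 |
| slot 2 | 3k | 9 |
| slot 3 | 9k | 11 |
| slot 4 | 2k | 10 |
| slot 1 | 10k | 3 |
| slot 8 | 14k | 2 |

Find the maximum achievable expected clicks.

35

This is a 0-1 knapsack instance.
slot 2 + slot 3 + slot 4 + slot 8: cost 3 + 9 + 2 + 14 = 28 ≤ 28, expected clicks 9 + 11 + 10 + 2 = 32.
slot 7 + slot 2 + slot 3 + slot 4: cost 7 + 3 + 9 + 2 = 21 ≤ 28, expected clicks 5 + 9 + 11 + 10 = 35.
slot 2 + slot 3 + slot 4 + slot 1: cost 3 + 9 + 2 + 10 = 24 ≤ 28, expected clicks 9 + 11 + 10 + 3 = 33.
Best is slot 7, slot 2, slot 3, and slot 4 with total expected clicks 35.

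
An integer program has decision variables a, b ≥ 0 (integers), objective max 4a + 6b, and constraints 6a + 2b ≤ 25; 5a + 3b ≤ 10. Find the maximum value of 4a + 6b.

18

The continuous relaxation peaks at (0, 3.33) with value 20.00; rounding to a feasible lattice point costs some objective.
(a,b)=(0,3): 6·0+2·3=6≤25, 5·0+3·3=9≤10, objective 18.
(a,b)=(0,2): 6·0+2·2=4≤25, 5·0+3·2=6≤10, objective 12.
The best lattice point is (0,3), giving 18.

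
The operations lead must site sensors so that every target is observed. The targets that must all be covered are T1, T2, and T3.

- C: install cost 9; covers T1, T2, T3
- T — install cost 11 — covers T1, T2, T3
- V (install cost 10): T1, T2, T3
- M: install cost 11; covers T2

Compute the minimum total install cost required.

9

C alone covers T1, T2, T3 — every target.
Total install cost: 9.
No cover costs less than 9.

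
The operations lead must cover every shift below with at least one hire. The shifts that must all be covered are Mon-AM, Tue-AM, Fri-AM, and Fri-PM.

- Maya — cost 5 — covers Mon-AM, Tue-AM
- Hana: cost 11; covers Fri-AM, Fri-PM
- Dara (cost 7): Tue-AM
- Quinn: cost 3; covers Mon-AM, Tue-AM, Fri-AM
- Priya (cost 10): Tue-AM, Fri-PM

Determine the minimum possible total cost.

Choose Quinn and Priya: together they cover Mon-AM, Tue-AM, Fri-AM, Fri-PM — every shift.
Total cost: 3 + 10 = 13.

13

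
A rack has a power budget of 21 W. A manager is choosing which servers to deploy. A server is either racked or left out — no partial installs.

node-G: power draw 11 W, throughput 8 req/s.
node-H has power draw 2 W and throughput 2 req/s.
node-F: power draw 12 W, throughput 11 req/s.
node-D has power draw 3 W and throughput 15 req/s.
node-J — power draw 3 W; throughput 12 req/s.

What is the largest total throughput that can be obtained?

40

Allowing fractional choices, the relaxed optimum would be about 40.7, but servers are indivisible.
node-H + node-F + node-D + node-J: power draw 2 + 12 + 3 + 3 = 20 ≤ 21, throughput 2 + 11 + 15 + 12 = 40.
node-F + node-D + node-J: power draw 12 + 3 + 3 = 18 ≤ 21, throughput 11 + 15 + 12 = 38.
node-G + node-H + node-D + node-J: power draw 11 + 2 + 3 + 3 = 19 ≤ 21, throughput 8 + 2 + 15 + 12 = 37.
Best is node-H, node-F, node-D, and node-J with total throughput 40.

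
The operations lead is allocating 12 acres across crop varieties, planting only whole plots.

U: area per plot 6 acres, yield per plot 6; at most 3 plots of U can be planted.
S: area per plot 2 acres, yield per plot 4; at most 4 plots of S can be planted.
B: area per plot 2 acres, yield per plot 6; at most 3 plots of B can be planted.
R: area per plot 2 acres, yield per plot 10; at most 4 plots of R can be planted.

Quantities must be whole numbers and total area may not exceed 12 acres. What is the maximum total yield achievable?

Take 2×B and 4×R: area 12 ≤ 12, yield 2·6 + 4·10 = 52.
R has the best ratio (10/2) and is taken to its limit of 4; remaining capacity is filled optimally with the others.

52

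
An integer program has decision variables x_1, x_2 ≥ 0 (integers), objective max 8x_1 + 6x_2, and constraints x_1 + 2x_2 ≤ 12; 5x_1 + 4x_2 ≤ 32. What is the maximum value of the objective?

50

(x_1,x_2)=(4,3): 1·4+2·3=10≤12, 5·4+4·3=32≤32, objective 50.
(x_1,x_2)=(3,4): 1·3+2·4=11≤12, 5·3+4·4=31≤32, objective 48.
The best lattice point is (4,3), giving 50.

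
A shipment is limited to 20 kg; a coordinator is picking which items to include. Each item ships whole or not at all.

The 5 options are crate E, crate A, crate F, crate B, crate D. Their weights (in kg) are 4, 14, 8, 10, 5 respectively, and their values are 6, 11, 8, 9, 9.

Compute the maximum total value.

Allowing fractional choices, the relaxed optimum would be about 25.7, but items are indivisible.
crate E + crate F + crate D: weight 4 + 8 + 5 = 17 ≤ 20, value 6 + 8 + 9 = 23.
crate E + crate B + crate D: weight 4 + 10 + 5 = 19 ≤ 20, value 6 + 9 + 9 = 24.
crate A + crate D: weight 14 + 5 = 19 ≤ 20, value 11 + 9 = 20.
Best is crate E, crate B, and crate D with total value 24.

24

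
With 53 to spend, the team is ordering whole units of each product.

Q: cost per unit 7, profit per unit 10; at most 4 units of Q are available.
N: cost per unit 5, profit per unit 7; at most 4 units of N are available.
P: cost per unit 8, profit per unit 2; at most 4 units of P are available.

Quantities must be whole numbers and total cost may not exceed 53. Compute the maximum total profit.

Take 4×Q and 4×N: cost 48 ≤ 53, profit 4·10 + 4·7 = 68.
Q has the best ratio (10/7) and is taken to its limit of 4; remaining capacity is filled optimally with the others.

68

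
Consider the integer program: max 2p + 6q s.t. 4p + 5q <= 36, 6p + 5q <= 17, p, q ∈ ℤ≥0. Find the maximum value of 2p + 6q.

The continuous relaxation peaks at (0, 3.4) with value 20.40; rounding to a feasible lattice point costs some objective.
(p,q)=(0,3) is feasible, giving 18.
(p,q)=(1,2) is feasible, giving 14.
(p,q)=(0,2) is feasible, giving 12.
No feasible integer point exceeds 18.

18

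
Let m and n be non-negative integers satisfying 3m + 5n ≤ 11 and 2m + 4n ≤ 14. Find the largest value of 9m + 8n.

27

(m,n)=(3,0) is feasible, giving 27.
(m,n)=(2,1) is feasible, giving 26.
(m,n)=(2,0) is feasible, giving 18.
The best lattice point is (3,0), giving 27.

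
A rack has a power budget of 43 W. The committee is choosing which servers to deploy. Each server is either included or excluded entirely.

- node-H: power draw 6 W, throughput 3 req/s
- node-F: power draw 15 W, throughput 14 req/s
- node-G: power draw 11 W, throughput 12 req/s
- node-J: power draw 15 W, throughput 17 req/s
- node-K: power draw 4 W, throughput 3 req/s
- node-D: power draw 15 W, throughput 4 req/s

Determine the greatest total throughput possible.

This is an integer program with binary decision variables.
Allowing fractional choices, the relaxed optimum would be about 44.5, but servers are indivisible.
node-H + node-G + node-J + node-K: power draw 6 + 11 + 15 + 4 = 36 ≤ 43, throughput 3 + 12 + 17 + 3 = 35.
node-H + node-F + node-J + node-K: power draw 6 + 15 + 15 + 4 = 40 ≤ 43, throughput 3 + 14 + 17 + 3 = 37.
node-F + node-G + node-J: power draw 15 + 11 + 15 = 41 ≤ 43, throughput 14 + 12 + 17 = 43.
Best is node-F, node-G, and node-J with total throughput 43.

43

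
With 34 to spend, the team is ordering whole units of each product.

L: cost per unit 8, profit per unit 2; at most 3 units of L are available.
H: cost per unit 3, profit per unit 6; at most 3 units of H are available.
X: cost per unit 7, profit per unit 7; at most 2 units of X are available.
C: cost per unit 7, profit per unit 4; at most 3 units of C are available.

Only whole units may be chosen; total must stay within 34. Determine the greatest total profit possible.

3×H, 2×X, and 1×C: cost 30 ≤ 34, profit 3·6 + 2·7 + 1·4 = 36.
2×H, 2×X, and 2×C: cost 34 ≤ 34, profit 2·6 + 2·7 + 2·4 = 34.
Best is 36.

36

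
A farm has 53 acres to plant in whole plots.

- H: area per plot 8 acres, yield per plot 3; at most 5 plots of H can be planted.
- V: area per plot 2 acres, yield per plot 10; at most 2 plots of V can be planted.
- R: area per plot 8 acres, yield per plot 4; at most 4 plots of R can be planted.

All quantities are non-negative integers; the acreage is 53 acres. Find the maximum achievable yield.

2×H, 2×V, and 4×R: area 52 ≤ 53, yield 2·3 + 2·10 + 4·4 = 42.
3×H, 2×V, and 3×R: area 52 ≤ 53, yield 3·3 + 2·10 + 3·4 = 41.
Best is 42.

42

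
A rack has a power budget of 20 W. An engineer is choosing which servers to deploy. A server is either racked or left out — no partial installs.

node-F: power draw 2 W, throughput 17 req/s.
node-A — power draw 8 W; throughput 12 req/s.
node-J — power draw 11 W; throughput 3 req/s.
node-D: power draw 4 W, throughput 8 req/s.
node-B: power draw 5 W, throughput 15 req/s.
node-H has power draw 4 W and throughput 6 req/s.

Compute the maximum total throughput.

Take node-F, node-A, node-D, and node-B: power draw 2 + 8 + 4 + 5 = 19 ≤ 20, throughput 17 + 12 + 8 + 15 = 52.
No other feasible combination does better.

52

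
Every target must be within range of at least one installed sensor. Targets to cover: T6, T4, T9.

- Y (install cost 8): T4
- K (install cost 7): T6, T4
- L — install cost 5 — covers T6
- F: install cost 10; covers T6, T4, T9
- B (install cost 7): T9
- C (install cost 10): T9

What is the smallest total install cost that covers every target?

10

F alone covers T6, T4, T9 — every target.
Total install cost: 10.
No cover costs less than 10.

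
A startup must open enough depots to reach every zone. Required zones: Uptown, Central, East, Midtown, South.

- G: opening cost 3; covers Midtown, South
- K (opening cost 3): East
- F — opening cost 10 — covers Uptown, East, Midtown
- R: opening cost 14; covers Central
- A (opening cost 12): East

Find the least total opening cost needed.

This is a weighted set-cover instance.
The greedy cost-per-new-zone heuristic would pick G, K, F, and R for 30, but a cheaper cover exists.
Choose G, F, and R: together they cover Uptown, Central, East, Midtown, South — every zone.
Total opening cost: 3 + 10 + 14 = 27.
No cover costs less than 27.

27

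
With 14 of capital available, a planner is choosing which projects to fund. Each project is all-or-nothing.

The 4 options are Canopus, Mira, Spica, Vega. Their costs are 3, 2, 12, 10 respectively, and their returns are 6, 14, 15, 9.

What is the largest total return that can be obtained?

Mira + Vega: cost 2 + 10 = 12 ≤ 14, return 14 + 9 = 23.
Mira + Spica: cost 2 + 12 = 14 ≤ 14, return 14 + 15 = 29.
Canopus + Mira: cost 3 + 2 = 5 ≤ 14, return 6 + 14 = 20.
Best is Mira and Spica with total return 29.

29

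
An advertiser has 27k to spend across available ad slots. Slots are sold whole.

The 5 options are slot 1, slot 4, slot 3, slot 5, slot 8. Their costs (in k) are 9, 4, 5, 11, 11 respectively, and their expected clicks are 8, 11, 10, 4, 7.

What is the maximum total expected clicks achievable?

This is an integer program with binary decision variables.
Take slot 1, slot 4, and slot 3: cost 9 + 4 + 5 = 18 ≤ 27, expected clicks 8 + 11 + 10 = 29.
No other feasible combination does better.

29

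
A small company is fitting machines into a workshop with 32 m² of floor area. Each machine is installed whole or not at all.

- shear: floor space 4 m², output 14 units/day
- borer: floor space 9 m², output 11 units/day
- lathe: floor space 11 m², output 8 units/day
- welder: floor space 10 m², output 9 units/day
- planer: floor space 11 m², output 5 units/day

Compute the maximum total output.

34

Treat it as a binary knapsack problem.
shear + borer + welder: floor space 4 + 9 + 10 = 23 ≤ 32, output 14 + 11 + 9 = 34.
shear + borer + lathe: floor space 4 + 9 + 11 = 24 ≤ 32, output 14 + 11 + 8 = 33.
Best is shear, borer, and welder with total output 34.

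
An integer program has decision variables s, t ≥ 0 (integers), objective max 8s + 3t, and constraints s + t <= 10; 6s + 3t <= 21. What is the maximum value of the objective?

The continuous relaxation peaks at (3.5, 0) with value 28.00; rounding to a feasible lattice point costs some objective.
(s,t)=(3,1): 1·3+1·1=4≤10, 6·3+3·1=21≤21, objective 27.
(s,t)=(3,0): 1·3+1·0=3≤10, 6·3+3·0=18≤21, objective 24.
(s,t)=(2,2): 1·2+1·2=4≤10, 6·2+3·2=18≤21, objective 22.
The best lattice point is (3,1), giving 27.

27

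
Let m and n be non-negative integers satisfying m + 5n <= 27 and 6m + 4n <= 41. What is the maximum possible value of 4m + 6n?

The continuous relaxation peaks at (3.73, 4.65) with value 42.85; rounding to a feasible lattice point costs some objective.
(m,n)=(4,4): 1·4+5·4=24≤27, 6·4+4·4=40≤41, objective 40.
(m,n)=(2,5): 1·2+5·5=27≤27, 6·2+4·5=32≤41, objective 38.
(m,n)=(3,4): 1·3+5·4=23≤27, 6·3+4·4=34≤41, objective 36.
The best lattice point is (4,4), giving 40.

40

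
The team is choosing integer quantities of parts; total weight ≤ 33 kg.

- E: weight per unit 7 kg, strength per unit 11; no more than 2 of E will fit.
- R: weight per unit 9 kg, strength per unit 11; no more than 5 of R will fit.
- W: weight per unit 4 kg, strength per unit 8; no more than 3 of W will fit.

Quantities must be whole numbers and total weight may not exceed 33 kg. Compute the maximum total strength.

1×E, 2×R, and 2×W: weight 33 ≤ 33, strength 1·11 + 2·11 + 2·8 = 49.
2×E, 1×R, and 2×W: weight 31 ≤ 33, strength 2·11 + 1·11 + 2·8 = 49.
Best is 49.

49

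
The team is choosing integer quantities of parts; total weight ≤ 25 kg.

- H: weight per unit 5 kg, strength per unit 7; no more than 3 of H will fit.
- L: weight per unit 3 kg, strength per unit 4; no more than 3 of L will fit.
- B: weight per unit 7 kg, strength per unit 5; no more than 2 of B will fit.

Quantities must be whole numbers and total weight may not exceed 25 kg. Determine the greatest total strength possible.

33

This is a bounded integer knapsack.
Take 3×H and 3×L: weight 24 ≤ 25, strength 3·7 + 3·4 = 33.
H has the best ratio (7/5) and is taken to its limit of 3; remaining capacity is filled optimally with the others.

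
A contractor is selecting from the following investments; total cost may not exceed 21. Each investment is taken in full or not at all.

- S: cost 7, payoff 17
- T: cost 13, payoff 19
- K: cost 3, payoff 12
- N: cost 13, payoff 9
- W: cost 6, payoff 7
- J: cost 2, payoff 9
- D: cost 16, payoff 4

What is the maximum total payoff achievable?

Treat it as a binary knapsack problem.
T + K + J: cost 13 + 3 + 2 = 18 ≤ 21, payoff 19 + 12 + 9 = 40.
S + K + W + J: cost 7 + 3 + 6 + 2 = 18 ≤ 21, payoff 17 + 12 + 7 + 9 = 45.
Best is S, K, W, and J with total payoff 45.

45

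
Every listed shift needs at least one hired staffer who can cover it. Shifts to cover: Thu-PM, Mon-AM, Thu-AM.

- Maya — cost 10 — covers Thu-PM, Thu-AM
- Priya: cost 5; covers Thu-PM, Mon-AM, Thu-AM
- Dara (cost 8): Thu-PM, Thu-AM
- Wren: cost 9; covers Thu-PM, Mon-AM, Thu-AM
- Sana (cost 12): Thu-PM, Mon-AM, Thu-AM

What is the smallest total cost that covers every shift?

Priya alone covers Thu-PM, Mon-AM, Thu-AM — every shift.
Total cost: 5.
No cover costs less than 5.

5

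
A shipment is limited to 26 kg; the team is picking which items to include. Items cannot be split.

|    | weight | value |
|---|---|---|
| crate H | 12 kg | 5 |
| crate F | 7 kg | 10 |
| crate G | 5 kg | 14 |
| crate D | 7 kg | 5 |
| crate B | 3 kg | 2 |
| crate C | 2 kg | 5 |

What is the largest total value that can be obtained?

36

This is an integer program with binary decision variables.
crate F + crate G + crate D + crate C: weight 7 + 5 + 7 + 2 = 21 ≤ 26, value 10 + 14 + 5 + 5 = 34.
crate F + crate G + crate D + crate B + crate C: weight 7 + 5 + 7 + 3 + 2 = 24 ≤ 26, value 10 + 14 + 5 + 2 + 5 = 36.
Best is crate F, crate G, crate D, crate B, and crate C with total value 36.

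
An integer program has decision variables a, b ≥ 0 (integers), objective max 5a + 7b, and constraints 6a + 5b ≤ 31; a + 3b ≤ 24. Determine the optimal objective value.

The continuous relaxation peaks at (0, 6.2) with value 43.40; rounding to a feasible lattice point costs some objective.
(a,b)=(0,6) is feasible, giving 42.
(a,b)=(1,5) is feasible, giving 40.
(a,b)=(0,5) is feasible, giving 35.
The best lattice point is (0,6), giving 42.

42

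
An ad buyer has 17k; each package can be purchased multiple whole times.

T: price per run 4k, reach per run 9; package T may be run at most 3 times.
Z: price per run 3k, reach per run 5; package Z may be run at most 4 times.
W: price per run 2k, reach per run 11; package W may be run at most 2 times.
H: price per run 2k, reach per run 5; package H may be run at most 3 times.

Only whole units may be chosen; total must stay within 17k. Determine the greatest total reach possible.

Take 1×T, 1×Z, 2×W, and 3×H: price 17 ≤ 17, reach 1·9 + 1·5 + 2·11 + 3·5 = 51.
W has the best ratio (11/2) and is taken to its limit of 2; remaining capacity is filled optimally with the others.

51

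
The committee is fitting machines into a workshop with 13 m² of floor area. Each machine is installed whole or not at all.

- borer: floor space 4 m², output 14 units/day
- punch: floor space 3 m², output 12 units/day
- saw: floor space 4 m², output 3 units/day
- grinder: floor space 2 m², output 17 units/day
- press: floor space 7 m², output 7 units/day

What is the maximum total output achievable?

46

Treat it as a binary knapsack problem.
borer + punch + grinder: floor space 4 + 3 + 2 = 9 ≤ 13, output 14 + 12 + 17 = 43.
borer + punch + saw + grinder: floor space 4 + 3 + 4 + 2 = 13 ≤ 13, output 14 + 12 + 3 + 17 = 46.
Best is borer, punch, saw, and grinder with total output 46.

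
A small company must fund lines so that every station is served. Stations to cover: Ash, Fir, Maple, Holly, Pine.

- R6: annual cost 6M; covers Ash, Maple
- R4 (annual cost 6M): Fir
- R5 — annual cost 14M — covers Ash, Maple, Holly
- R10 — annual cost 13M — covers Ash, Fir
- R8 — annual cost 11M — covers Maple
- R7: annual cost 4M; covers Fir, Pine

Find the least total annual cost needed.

18

Choose R5 and R7: together they cover Ash, Fir, Maple, Holly, Pine — every station.
Total annual cost: 14 + 4 = 18.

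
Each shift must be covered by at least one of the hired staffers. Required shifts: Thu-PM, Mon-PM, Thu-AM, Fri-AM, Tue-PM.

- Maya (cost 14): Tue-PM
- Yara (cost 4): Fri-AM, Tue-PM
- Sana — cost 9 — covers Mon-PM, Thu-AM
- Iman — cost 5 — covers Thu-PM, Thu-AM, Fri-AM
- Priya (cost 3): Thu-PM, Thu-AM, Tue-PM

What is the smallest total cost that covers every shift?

Choose Yara, Sana, and Priya: together they cover Thu-PM, Mon-PM, Thu-AM, Fri-AM, Tue-PM — every shift.
Total cost: 4 + 9 + 3 = 16.
No cover costs less than 16.

16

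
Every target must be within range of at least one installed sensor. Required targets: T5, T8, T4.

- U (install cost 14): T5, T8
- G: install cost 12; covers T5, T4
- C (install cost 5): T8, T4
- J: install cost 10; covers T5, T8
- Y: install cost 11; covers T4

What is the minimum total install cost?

Choose C and J: together they cover T5, T8, T4 — every target.
Total install cost: 5 + 10 = 15.

15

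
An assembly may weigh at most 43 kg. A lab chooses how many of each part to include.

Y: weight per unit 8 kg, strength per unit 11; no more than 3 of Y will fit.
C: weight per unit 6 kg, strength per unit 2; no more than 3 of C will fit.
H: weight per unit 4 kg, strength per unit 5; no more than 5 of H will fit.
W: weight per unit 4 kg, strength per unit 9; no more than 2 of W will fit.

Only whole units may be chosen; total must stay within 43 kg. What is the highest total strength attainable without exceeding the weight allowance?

61

W has the best ratio (9/4); taking only W gives at most 2×9 = 18 (stopped by the supply cap of 2).
Mixing does better — 3×Y, 2×H, and 2×W: weight 40 ≤ 43, strength 3·11 + 2·5 + 2·9 = 61.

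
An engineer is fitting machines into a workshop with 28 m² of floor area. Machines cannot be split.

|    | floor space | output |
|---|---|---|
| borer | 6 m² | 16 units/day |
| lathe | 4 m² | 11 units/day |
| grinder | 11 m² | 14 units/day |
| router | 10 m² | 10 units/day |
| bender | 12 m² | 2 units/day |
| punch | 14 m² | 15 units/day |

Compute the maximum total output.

borer + lathe + grinder: floor space 6 + 4 + 11 = 21 ≤ 28, output 16 + 11 + 14 = 41.
borer + grinder + router: floor space 6 + 11 + 10 = 27 ≤ 28, output 16 + 14 + 10 = 40.
borer + lathe + punch: floor space 6 + 4 + 14 = 24 ≤ 28, output 16 + 11 + 15 = 42.
Best is borer, lathe, and punch with total output 42.

42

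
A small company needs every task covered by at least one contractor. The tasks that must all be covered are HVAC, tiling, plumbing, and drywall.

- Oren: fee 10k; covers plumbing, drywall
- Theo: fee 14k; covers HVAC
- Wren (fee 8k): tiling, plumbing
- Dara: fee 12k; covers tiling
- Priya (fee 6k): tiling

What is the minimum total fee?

This is an integer covering problem.
Choose Oren, Theo, and Priya: together they cover HVAC, tiling, plumbing, drywall — every task.
Total fee: 10 + 14 + 6 = 30.

30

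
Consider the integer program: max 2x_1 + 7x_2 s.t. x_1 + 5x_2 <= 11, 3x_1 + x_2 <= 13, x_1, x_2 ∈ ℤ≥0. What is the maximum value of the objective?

16

The continuous relaxation peaks at (3.86, 1.43) with value 17.71; rounding to a feasible lattice point costs some objective.
(x_1,x_2)=(1,2): 1·1+5·2=11≤11, 3·1+1·2=5≤13, objective 16.
(x_1,x_2)=(4,1): 1·4+5·1=9≤11, 3·4+1·1=13≤13, objective 15.
(x_1,x_2)=(0,2): 1·0+5·2=10≤11, 3·0+1·2=2≤13, objective 14.
No feasible integer point exceeds 16.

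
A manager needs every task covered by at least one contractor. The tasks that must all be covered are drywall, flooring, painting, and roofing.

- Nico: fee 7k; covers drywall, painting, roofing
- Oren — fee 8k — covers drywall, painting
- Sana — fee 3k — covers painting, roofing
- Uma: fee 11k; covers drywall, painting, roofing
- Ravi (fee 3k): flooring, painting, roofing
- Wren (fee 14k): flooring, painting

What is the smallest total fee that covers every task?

Choose Nico and Ravi: together they cover drywall, flooring, painting, roofing — every task.
Total fee: 7 + 3 = 10.

10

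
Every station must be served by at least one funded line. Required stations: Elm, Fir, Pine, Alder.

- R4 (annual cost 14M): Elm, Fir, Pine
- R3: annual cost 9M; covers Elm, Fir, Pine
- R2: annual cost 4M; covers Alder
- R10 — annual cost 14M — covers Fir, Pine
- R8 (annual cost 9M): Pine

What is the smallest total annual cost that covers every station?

13

Choose R3 and R2: together they cover Elm, Fir, Pine, Alder — every station.
Total annual cost: 9 + 4 = 13.
No cover costs less than 13.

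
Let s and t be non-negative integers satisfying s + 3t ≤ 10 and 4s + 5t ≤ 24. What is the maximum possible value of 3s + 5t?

19

The continuous relaxation peaks at (3.14, 2.29) with value 20.86; rounding to a feasible lattice point costs some objective.
(s,t)=(3,2): 1·3+3·2=9≤10, 4·3+5·2=22≤24, objective 19.
(s,t)=(4,1): 1·4+3·1=7≤10, 4·4+5·1=21≤24, objective 17.
(s,t)=(2,2): 1·2+3·2=8≤10, 4·2+5·2=18≤24, objective 16.
Maximum is 19 at (s,t)=(3,2).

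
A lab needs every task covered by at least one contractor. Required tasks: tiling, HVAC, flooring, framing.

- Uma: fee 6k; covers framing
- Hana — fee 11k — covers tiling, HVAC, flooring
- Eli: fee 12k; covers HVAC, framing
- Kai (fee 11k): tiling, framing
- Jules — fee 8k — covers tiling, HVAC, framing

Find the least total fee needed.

17

Choose Uma and Hana: together they cover tiling, HVAC, flooring, framing — every task.
Total fee: 6 + 11 = 17.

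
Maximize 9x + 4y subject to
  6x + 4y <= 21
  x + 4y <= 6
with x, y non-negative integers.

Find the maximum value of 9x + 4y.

(x,y)=(3,0) is feasible, giving 27.
(x,y)=(2,1) is feasible, giving 22.
(x,y)=(2,0) is feasible, giving 18.
No feasible integer point exceeds 27.

27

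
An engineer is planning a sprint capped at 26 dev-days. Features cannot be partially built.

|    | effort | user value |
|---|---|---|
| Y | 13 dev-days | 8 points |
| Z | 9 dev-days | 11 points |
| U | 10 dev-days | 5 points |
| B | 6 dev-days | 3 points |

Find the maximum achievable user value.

Take Y and Z: effort 13 + 9 = 22 ≤ 26, user value 8 + 11 = 19.
No feasible combination exceeds this.

19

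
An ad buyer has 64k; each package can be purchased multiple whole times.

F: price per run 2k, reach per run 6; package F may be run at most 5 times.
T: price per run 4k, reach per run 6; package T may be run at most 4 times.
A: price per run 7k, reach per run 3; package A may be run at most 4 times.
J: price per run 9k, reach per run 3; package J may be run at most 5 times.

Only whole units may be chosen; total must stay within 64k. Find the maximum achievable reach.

69

Take 5×F, 4×T, 4×A, and 1×J: price 63 ≤ 64, reach 5·6 + 4·6 + 4·3 + 1·3 = 69.
F has the best ratio (6/2) and is taken to its limit of 5; remaining capacity is filled optimally with the others.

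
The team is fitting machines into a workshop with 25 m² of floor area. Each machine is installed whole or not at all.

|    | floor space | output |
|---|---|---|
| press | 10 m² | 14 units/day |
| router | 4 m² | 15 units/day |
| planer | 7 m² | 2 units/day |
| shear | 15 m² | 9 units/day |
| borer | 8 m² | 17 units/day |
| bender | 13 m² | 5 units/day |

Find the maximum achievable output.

Treat it as a binary knapsack problem.
Allowing fractional choices, the relaxed optimum would be about 47.8, but machines are indivisible.
router + planer + borer: floor space 4 + 7 + 8 = 19 ≤ 25, output 15 + 2 + 17 = 34.
router + borer + bender: floor space 4 + 8 + 13 = 25 ≤ 25, output 15 + 17 + 5 = 37.
press + router + borer: floor space 10 + 4 + 8 = 22 ≤ 25, output 14 + 15 + 17 = 46.
Best is press, router, and borer with total output 46.

46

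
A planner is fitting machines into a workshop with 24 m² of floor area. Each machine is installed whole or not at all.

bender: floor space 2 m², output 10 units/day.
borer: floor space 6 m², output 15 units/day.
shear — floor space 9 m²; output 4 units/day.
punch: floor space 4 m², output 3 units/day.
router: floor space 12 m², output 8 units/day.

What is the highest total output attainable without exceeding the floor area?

36

This is a 0-1 knapsack instance.
bender + borer + router: floor space 2 + 6 + 12 = 20 ≤ 24, output 10 + 15 + 8 = 33.
bender + borer + punch + router: floor space 2 + 6 + 4 + 12 = 24 ≤ 24, output 10 + 15 + 3 + 8 = 36.
bender + borer + shear + punch: floor space 2 + 6 + 9 + 4 = 21 ≤ 24, output 10 + 15 + 4 + 3 = 32.
Best is bender, borer, punch, and router with total output 36.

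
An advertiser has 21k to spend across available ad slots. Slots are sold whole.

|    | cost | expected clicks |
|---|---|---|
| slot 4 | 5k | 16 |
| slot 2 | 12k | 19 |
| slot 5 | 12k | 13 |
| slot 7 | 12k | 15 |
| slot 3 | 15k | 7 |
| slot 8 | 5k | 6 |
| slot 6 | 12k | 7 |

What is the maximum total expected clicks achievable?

Take slot 4 and slot 2: cost 5 + 12 = 17 ≤ 21, expected clicks 16 + 19 = 35.
No other feasible combination does better.

35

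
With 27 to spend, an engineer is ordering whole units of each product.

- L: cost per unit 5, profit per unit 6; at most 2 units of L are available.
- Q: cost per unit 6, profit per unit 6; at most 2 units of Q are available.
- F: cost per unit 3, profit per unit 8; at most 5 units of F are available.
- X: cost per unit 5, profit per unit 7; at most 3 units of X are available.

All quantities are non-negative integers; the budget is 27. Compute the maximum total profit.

54

This is a bounded integer knapsack.
4×F and 3×X: cost 27 ≤ 27, profit 4·8 + 3·7 = 53.
5×F and 2×X: cost 25 ≤ 27, profit 5·8 + 2·7 = 54.
Best is 54.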